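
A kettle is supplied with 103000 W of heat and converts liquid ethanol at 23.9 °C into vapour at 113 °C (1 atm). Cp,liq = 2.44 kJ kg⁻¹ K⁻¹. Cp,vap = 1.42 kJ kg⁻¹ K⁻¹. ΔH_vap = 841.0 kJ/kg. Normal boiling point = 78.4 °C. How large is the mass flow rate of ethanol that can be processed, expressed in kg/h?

Δh = 2.44×(78.4−23.9) + 841.0 + 1.42×(113−78.4) = 1023.1 kJ/kg
Q = 103000 W = 103 kJ/s = 370800 kJ/h
ṁ = Q/Δh = 370800 / 1023.1 = 362.42 kg/h

ṁ = 362 kg/h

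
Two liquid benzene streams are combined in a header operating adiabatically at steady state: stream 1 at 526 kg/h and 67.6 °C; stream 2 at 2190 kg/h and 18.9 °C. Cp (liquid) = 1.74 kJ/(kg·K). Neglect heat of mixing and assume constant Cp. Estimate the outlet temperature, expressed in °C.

T_out = 28.3 °C

No heat crosses the boundary, so H_out = H_in.
Σ ṁᵢCp,ᵢTᵢ = 526×1.74×67.6 + 2190×1.74×18.9 = 133890
Σ ṁᵢCp,ᵢ = 526×1.74 + 2190×1.74 = 4725.8
T_out = 133890 / 4725.8 = 28.332 °C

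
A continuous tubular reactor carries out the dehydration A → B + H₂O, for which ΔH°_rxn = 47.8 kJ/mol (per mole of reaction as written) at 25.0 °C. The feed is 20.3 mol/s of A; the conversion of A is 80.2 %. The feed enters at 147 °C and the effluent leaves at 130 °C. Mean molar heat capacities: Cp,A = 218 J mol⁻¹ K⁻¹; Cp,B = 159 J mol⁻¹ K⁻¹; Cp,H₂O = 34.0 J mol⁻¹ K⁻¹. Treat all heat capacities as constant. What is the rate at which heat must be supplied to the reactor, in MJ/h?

Extent of reaction ξ = 0.802 × 20.3 = 16.281 mol/s
Reaction term: ξ·ΔH°_rxn = 16.281 × 47.8 = 778.21 kJ/s
Sensible, feed 147→25 °C: -539.9 kJ/s
Outlet flows (mol/s): A 4.0194, B 16.281, H₂O 16.281
Sensible, products 25→130 °C: 421.93 kJ/s
Q = ΔH = 660.24 kJ/s = 660.24 kW
Heat supplied = 2376.9 MJ/h

Q_in = 2380 MJ/h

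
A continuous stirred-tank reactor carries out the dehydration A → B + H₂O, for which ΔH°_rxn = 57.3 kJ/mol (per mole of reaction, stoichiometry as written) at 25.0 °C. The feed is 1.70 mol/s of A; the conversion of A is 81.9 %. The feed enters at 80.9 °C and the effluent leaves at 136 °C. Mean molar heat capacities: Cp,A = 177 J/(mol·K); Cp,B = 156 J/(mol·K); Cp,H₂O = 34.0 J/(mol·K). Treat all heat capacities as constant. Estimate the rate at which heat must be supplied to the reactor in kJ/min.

Q_in = 5900 kJ/min

Extent of reaction ξ = 0.819 × 1.70 = 1.3923 mol/s
Reaction term: ξ·ΔH°_rxn = 1.3923 × 57.3 = 79.779 kJ/s
Sensible, feed 80.9→25 °C: -16.82 kJ/s
Outlet flows (mol/s): A 0.3077, B 1.3923, H₂O 1.3923
Sensible, products 25→136 °C: 35.409 kJ/s
Q = ΔH = 98.367 kJ/s = 98.367 kW
Heat supplied = 5902 kJ/min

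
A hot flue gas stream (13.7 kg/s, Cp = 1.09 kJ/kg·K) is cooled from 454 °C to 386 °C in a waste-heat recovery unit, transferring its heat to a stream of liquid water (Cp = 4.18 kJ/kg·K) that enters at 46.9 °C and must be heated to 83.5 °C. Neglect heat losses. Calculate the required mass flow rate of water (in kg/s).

ṁ_c = 6.64 kg/s

Heat released by hot stream: Q = 13.7 × 1.09 × (454 − 386) = 1015.4 kJ/s
Energy balance on cold side (adiabatic exchanger): Q = ṁ_c·Cp_c·(T_c,out − T_c,in)
ṁ_c = 1015.4 / [4.18 × (83.5 − 46.9)] = 6.6374 kg/s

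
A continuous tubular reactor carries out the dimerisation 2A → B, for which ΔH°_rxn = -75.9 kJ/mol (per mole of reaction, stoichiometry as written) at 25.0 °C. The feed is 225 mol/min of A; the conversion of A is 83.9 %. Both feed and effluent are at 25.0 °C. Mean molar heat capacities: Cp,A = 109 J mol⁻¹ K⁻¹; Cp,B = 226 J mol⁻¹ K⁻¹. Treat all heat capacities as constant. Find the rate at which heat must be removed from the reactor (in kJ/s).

Extent of reaction ξ = 0.839 × 225 / 2 = 94.388 mol/min
Reaction term: ξ·ΔH°_rxn = 94.388 × -75.9 = -7164 kJ/min
Q = ΔH = -7164 kJ/min = -119.4 kW
Heat removed = 119.4 kJ/s

Q_out = 119 kJ/s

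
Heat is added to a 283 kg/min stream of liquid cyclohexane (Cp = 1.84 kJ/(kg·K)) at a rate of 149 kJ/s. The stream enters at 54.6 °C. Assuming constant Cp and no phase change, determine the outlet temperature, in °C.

T_out = 71.8 °C

Q = 149 kJ/s = 8940 kJ/min
ΔT = Q/(ṁ·Cp) = 8940/(283×1.84) = 17.169 K
T_out = 54.6 + 17.169 = 71.769 °C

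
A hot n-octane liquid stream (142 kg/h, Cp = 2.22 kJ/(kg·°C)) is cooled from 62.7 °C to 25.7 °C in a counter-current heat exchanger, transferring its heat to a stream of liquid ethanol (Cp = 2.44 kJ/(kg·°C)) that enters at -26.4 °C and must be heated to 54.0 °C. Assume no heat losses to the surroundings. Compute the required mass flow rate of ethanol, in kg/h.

ṁ_c = 59.5 kg/h

Heat released by hot stream: Q = 142 × 2.22 × (62.7 − 25.7) = 11664 kJ/h
Energy balance on cold side (adiabatic exchanger): Q = ṁ_c·Cp_c·(T_c,out − T_c,in)
ṁ_c = 11664 / [2.44 × (54.0 − -26.4)] = 59.456 kg/h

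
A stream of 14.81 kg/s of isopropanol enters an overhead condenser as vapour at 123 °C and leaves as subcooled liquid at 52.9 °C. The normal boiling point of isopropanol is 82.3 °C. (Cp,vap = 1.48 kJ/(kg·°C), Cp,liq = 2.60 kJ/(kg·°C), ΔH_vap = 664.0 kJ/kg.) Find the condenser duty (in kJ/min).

Q_c = 711000 kJ/min

vapour 123→82.3 °C: -60.236 kJ/kg
condensation at 82.3 °C: -664 kJ/kg
liquid 82.3→52.9 °C: -76.44 kJ/kg
Δh = -60.236 + -664 + -76.44 = -800.68 kJ/kg
Q = ṁ·Δh = 14.81 kg/s × -800.68 kJ/kg = -11858 kJ/s
|Q| = 11858 kW = 711480 kJ/min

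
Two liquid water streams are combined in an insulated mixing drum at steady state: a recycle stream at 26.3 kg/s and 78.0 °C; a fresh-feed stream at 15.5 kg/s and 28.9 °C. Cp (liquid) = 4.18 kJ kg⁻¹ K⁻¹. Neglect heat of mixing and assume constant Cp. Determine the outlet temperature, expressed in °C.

T_out = 59.8 °C

No heat crosses the boundary, so H_out = H_in.
Σ ṁᵢCp,ᵢTᵢ = 26.3×4.18×78.0 + 15.5×4.18×28.9 = 10447
Σ ṁᵢCp,ᵢ = 26.3×4.18 + 15.5×4.18 = 174.72
T_out = 10447 / 174.72 = 59.793 °C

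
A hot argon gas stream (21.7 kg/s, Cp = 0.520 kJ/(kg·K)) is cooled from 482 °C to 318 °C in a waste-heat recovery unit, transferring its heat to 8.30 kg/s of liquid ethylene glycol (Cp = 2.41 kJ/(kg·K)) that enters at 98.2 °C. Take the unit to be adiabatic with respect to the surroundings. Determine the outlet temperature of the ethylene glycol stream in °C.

T_c,out = 191 °C

Heat released by hot stream: Q = 21.7 × 0.520 × (482 − 318) = 1850.6 kJ/s
Energy balance on cold side (adiabatic exchanger): Q = ṁ_c·Cp_c·(T_c,out − T_c,in)
T_c,out = 98.2 + 1850.6/(8.30 × 2.41) = 190.71 °C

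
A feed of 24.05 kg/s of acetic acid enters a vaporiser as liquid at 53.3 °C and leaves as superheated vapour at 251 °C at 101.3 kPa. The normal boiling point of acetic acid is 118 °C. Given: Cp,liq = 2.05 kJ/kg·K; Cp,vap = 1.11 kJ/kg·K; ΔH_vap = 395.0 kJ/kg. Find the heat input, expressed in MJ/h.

liquid 53.3→118 °C: 132.63 kJ/kg
vaporisation at 118 °C: 395 kJ/kg
vapour 118→251 °C: 147.63 kJ/kg
Δh = 132.63 + 395 + 147.63 = 675.26 kJ/kg
Q = ṁ·Δh = 24.05 kg/s × 675.26 kJ/kg = 16240 kJ/s
|Q| = 16240 kW = 58464 MJ/h

Q = 58500 MJ/h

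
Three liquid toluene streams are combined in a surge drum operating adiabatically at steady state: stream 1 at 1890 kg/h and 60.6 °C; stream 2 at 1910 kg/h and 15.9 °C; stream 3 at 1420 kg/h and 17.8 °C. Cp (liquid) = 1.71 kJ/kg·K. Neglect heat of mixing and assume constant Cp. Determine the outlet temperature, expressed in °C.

T_out = 32.6 °C

Adiabatic, steady state ⇒ Σ ṁᵢCp,ᵢ(T_out − Tᵢ) = 0
T_out = Σ ṁᵢCp,ᵢTᵢ / Σ ṁᵢCp,ᵢ
      = 291010 / 8926.2 = 32.601 °C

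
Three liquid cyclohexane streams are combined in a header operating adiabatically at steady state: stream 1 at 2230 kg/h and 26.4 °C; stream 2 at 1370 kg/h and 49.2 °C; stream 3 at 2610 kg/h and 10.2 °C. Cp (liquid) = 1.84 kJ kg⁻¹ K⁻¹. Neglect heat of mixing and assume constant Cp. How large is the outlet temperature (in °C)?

No heat crosses the boundary, so H_out = H_in.
Σ ṁᵢCp,ᵢTᵢ = 2230×1.84×26.4 + 1370×1.84×49.2 + 2610×1.84×10.2 = 281330
Σ ṁᵢCp,ᵢ = 2230×1.84 + 1370×1.84 + 2610×1.84 = 11426
T_out = 281330 / 11426 = 24.621 °C

T_out = 24.6 °C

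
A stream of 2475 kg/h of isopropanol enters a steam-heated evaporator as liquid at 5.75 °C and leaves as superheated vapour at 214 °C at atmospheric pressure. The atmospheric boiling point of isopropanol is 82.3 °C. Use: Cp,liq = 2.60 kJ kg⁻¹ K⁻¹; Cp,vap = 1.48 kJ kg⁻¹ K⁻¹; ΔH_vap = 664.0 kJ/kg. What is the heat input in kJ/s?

Q = 727 kJ/s

liquid 5.75→82.3 °C: 199.03 kJ/kg
vaporisation at 82.3 °C: 664 kJ/kg
vapour 82.3→214 °C: 194.92 kJ/kg
Δh = 199.03 + 664 + 194.92 = 1057.9 kJ/kg
Q = ṁ·Δh = 2475 kg/h × 1057.9 kJ/kg = 2.6184e+06 kJ/h
|Q| = 727.34 kW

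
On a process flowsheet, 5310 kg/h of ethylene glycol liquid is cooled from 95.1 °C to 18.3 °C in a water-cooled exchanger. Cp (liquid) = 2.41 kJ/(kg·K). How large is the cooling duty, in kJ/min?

Q_c = 16400 kJ/min

Q = ṁ·Cp·ΔT = 5310 × 2.41 × (18.3 − 95.1) = -982820 kJ/h
Converting: 982820 / 3600 s = 273 kW
Cooling duty = 16380 kJ/min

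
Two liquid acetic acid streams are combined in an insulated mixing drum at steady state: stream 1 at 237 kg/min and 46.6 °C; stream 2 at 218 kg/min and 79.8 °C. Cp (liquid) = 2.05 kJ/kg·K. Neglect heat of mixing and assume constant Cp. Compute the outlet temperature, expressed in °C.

T_out = 62.5 °C

No heat crosses the boundary, so H_out = H_in.
T_out = Σ ṁᵢCp,ᵢTᵢ / Σ ṁᵢCp,ᵢ
      = 58303 / 932.75 = 62.507 °C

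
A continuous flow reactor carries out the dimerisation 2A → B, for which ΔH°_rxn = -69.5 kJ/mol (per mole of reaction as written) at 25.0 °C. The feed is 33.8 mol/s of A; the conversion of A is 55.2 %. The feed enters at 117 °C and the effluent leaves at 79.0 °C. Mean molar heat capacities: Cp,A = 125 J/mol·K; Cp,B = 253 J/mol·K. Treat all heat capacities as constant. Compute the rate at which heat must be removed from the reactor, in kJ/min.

Q_out = 48400 kJ/min

Extent of reaction ξ = 0.552 × 33.8 / 2 = 9.3288 mol/s
Reaction term: ξ·ΔH°_rxn = 9.3288 × -69.5 = -648.35 kJ/s
Sensible, feed 117→25 °C: -388.7 kJ/s
Outlet flows (mol/s): A 15.142, B 9.3288
Sensible, products 25→79.0 °C: 229.66 kJ/s
Q = ΔH = -807.39 kJ/s = -807.39 kW
Heat removed = 48443 kJ/min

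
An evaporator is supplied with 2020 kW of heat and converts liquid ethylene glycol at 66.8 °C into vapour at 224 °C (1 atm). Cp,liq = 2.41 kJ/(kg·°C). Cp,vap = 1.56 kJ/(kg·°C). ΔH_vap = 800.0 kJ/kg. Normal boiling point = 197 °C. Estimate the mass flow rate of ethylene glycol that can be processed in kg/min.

ṁ = 105 kg/min

Δh = 2.41×(197−66.8) + 800.0 + 1.56×(224−197) = 1155.9 kJ/kg
Q = 2020 kW = 2020 kJ/s = 121200 kJ/min
ṁ = Q/Δh = 121200 / 1155.9 = 104.85 kg/min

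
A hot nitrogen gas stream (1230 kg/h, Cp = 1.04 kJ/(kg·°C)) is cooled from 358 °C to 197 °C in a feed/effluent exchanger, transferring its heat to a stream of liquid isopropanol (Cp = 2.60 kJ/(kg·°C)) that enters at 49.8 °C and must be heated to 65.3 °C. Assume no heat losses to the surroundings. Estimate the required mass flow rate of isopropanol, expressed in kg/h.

ṁ_c = 5110 kg/h

Heat released by hot stream: Q = 1230 × 1.04 × (358 − 197) = 205950 kJ/h
Energy balance on cold side (adiabatic exchanger): Q = ṁ_c·Cp_c·(T_c,out − T_c,in)
ṁ_c = 205950 / [2.60 × (65.3 − 49.8)] = 5110.5 kg/h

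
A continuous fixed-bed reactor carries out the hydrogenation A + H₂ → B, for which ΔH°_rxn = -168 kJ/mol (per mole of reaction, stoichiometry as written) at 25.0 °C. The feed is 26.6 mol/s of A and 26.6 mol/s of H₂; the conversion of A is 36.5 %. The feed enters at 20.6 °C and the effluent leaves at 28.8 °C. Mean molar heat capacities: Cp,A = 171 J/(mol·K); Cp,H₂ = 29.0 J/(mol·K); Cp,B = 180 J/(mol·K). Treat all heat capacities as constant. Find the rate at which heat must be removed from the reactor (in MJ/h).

Q_out = 5720 MJ/h

Extent of reaction ξ = 0.365 × 26.6 = 9.709 mol/s
Reaction term: ξ·ΔH°_rxn = 9.709 × -168 = -1631.1 kJ/s
Sensible, feed 20.6→25 °C: 23.408 kJ/s
Outlet flows (mol/s): A 16.891, H₂ 16.891, B 9.709
Sensible, products 25→28.8 °C: 19.478 kJ/s
Q = ΔH = -1588.2 kJ/s = -1588.2 kW
Heat removed = 5717.6 MJ/h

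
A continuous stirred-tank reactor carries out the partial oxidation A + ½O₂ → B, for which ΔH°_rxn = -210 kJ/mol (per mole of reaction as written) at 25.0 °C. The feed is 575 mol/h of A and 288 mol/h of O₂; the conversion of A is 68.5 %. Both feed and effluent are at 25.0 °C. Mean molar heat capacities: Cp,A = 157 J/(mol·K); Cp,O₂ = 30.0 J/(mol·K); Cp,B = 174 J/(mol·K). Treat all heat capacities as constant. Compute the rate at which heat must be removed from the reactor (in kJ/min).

Extent of reaction ξ = 0.685 × 575 = 393.88 mol/h
Reaction term: ξ·ΔH°_rxn = 393.88 × -210 = -82714 kJ/h
Q = ΔH = -82714 kJ/h = -22.976 kW
Heat removed = 1378.6 kJ/min

Q_out = 1380 kJ/min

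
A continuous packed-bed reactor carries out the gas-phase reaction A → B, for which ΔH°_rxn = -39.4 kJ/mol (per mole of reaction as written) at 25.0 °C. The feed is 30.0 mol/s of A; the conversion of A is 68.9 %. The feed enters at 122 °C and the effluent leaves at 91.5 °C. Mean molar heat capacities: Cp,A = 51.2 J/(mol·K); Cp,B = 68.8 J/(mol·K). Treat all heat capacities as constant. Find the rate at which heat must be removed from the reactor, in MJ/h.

Q_out = 3010 MJ/h

Extent of reaction ξ = 0.689 × 30.0 = 20.67 mol/s
Reaction term: ξ·ΔH°_rxn = 20.67 × -39.4 = -814.4 kJ/s
Sensible, feed 122→25 °C: -148.99 kJ/s
Outlet flows (mol/s): A 9.33, B 20.67
Sensible, products 25→91.5 °C: 126.34 kJ/s
Q = ΔH = -837.05 kJ/s = -837.05 kW
Heat removed = 3013.4 MJ/h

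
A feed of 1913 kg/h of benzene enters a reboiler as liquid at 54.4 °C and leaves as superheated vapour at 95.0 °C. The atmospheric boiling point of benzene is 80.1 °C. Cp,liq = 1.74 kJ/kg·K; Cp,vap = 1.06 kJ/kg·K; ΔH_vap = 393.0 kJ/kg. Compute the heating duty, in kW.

liquid 54.4→80.1 °C: 44.718 kJ/kg
vaporisation at 80.1 °C: 393 kJ/kg
vapour 80.1→95.0 °C: 15.794 kJ/kg
Δh = 44.718 + 393 + 15.794 = 453.51 kJ/kg
Q = ṁ·Δh = 1913 kg/h × 453.51 kJ/kg = 867570 kJ/h
|Q| = 240.99 kW

Q = 241 kW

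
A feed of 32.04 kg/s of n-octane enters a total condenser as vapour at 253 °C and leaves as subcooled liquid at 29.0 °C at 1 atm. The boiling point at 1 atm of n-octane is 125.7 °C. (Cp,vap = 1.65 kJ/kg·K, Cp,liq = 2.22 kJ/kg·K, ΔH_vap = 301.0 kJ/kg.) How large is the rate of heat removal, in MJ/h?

vapour 253→125.7 °C: -210.04 kJ/kg
condensation at 125.7 °C: -301 kJ/kg
liquid 125.7→29.0 °C: -214.67 kJ/kg
Δh = -210.04 + -301 + -214.67 = -725.72 kJ/kg
Q = ṁ·Δh = 32.04 kg/s × -725.72 kJ/kg = -23252 kJ/s
|Q| = 23252 kW = 83707 MJ/h

Q_c = 83700 MJ/h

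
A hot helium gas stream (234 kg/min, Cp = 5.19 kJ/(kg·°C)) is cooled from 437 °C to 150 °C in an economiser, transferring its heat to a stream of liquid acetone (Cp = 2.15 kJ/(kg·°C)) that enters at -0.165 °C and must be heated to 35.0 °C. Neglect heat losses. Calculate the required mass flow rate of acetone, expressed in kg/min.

ṁ_c = 4610 kg/min

Heat released by hot stream: Q = 234 × 5.19 × (437 − 150) = 348550 kJ/min
Energy balance on cold side (adiabatic exchanger): Q = ṁ_c·Cp_c·(T_c,out − T_c,in)
ṁ_c = 348550 / [2.15 × (35.0 − -0.165)] = 4610.2 kg/min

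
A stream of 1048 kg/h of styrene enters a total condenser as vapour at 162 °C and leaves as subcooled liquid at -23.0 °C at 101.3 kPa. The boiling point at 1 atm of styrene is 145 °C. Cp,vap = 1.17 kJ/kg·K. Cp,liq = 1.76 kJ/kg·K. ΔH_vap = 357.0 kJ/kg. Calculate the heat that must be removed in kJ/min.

Q_c = 11700 kJ/min

vapour 162→145 °C: -19.89 kJ/kg
condensation at 145 °C: -357 kJ/kg
liquid 145→-23.0 °C: -295.68 kJ/kg
Δh = -19.89 + -357 + -295.68 = -672.57 kJ/kg
Q = ṁ·Δh = 1048 kg/h × -672.57 kJ/kg = -704850 kJ/h
|Q| = 195.79 kW = 11748 kJ/min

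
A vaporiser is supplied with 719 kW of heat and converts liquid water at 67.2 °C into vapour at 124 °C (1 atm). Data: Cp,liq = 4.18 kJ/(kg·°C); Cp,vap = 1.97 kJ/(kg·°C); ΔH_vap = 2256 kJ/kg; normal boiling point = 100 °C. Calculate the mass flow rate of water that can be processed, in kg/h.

ṁ = 1060 kg/h

Δh = 4.18×(100−67.2) + 2256 + 1.97×(124−100) = 2440.4 kJ/kg
Q = 719 kW = 719 kJ/s = 2.5884e+06 kJ/h
ṁ = Q/Δh = 2.5884e+06 / 2440.4 = 1060.7 kg/h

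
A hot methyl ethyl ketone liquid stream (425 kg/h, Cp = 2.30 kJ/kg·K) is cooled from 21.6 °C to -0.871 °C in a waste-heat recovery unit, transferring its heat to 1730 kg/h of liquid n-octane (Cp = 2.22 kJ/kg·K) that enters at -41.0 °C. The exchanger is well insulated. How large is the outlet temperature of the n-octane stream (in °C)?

Heat released by hot stream: Q = 425 × 2.30 × (21.6 − -0.871) = 21965 kJ/h
Energy balance on cold side (adiabatic exchanger): Q = ṁ_c·Cp_c·(T_c,out − T_c,in)
T_c,out = -41.0 + 21965/(1730 × 2.22) = -35.281 °C

T_c,out = -35.3 °C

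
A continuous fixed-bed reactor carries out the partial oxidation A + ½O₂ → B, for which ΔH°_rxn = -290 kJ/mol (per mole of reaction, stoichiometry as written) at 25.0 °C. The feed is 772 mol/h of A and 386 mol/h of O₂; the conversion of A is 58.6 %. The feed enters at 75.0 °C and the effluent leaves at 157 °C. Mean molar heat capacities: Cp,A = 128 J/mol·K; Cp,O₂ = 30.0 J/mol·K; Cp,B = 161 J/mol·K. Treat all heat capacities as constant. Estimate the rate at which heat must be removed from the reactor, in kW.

Extent of reaction ξ = 0.586 × 772 = 452.39 mol/h
Reaction term: ξ·ΔH°_rxn = 452.39 × -290 = -131190 kJ/h
Sensible, feed 75.0→25 °C: -5519.8 kJ/h
Outlet flows (mol/h): A 319.61, O₂ 159.8, B 452.39
Sensible, products 25→157 °C: 15647 kJ/h
Q = ΔH = -121070 kJ/h = -33.63 kW
Heat removed = 33.63 kW

Q_out = 33.6 kW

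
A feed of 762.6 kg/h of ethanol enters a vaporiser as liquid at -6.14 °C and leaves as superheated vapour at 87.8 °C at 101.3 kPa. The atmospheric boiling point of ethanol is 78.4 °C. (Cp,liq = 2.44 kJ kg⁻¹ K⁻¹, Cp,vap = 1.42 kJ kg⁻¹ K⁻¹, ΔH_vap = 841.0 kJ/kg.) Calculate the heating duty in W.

Q = 225000 W

liquid -6.14→78.4 °C: 206.28 kJ/kg
vaporisation at 78.4 °C: 841 kJ/kg
vapour 78.4→87.8 °C: 13.348 kJ/kg
Δh = 206.28 + 841 + 13.348 = 1060.6 kJ/kg
Q = ṁ·Δh = 762.6 kg/h × 1060.6 kJ/kg = 808830 kJ/h
|Q| = 224.68 kW = 224680 W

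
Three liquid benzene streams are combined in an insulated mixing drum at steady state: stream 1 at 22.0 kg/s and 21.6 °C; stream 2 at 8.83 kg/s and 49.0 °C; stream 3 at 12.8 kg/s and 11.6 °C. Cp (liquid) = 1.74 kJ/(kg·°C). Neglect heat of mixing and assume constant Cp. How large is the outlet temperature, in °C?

T_out = 24.2 °C

Energy balance with Q = 0: Σ ṁᵢCp,ᵢ(T_out − Tᵢ) = 0
Σ ṁᵢCp,ᵢTᵢ = 22.0×1.74×21.6 + 8.83×1.74×49.0 + 12.8×1.74×11.6 = 1838
Σ ṁᵢCp,ᵢ = 22.0×1.74 + 8.83×1.74 + 12.8×1.74 = 75.916
T_out = 1838 / 75.916 = 24.212 °C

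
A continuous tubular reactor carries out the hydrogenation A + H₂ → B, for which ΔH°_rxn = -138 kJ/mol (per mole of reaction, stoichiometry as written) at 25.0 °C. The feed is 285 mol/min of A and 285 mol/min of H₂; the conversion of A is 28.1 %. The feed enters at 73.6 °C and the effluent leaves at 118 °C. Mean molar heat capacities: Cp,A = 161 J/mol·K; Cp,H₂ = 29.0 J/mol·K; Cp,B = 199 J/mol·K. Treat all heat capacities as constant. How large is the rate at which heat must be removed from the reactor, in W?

Q_out = 143000 W

Extent of reaction ξ = 0.281 × 285 = 80.085 mol/min
Reaction term: ξ·ΔH°_rxn = 80.085 × -138 = -11052 kJ/min
Sensible, feed 73.6→25 °C: -2631.7 kJ/min
Outlet flows (mol/min): A 204.91, H₂ 204.91, B 80.085
Sensible, products 25→118 °C: 5103 kJ/min
Q = ΔH = -8580.4 kJ/min = -143.01 kW
Heat removed = 143010 W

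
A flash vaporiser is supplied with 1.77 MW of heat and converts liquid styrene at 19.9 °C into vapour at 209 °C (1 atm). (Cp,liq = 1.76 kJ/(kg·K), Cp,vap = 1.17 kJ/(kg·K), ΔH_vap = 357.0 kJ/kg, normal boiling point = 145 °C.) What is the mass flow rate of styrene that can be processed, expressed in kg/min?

ṁ = 163 kg/min

Δh = 1.76×(145−19.9) + 357.0 + 1.17×(209−145) = 652.06 kJ/kg
Q = 1.77 MW = 1770 kJ/s = 106200 kJ/min
ṁ = Q/Δh = 106200 / 652.06 = 162.87 kg/min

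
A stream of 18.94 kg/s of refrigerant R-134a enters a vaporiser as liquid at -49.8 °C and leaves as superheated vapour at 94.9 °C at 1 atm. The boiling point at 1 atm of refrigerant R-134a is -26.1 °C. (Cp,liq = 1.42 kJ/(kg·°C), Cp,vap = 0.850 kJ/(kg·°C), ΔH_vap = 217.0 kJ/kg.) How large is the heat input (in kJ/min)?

Q = 402000 kJ/min

liquid -49.8→-26.1 °C: 33.654 kJ/kg
vaporisation at -26.1 °C: 217 kJ/kg
vapour -26.1→94.9 °C: 102.85 kJ/kg
Δh = 33.654 + 217 + 102.85 = 353.5 kJ/kg
Q = ṁ·Δh = 18.94 kg/s × 353.5 kJ/kg = 6695.4 kJ/s
|Q| = 6695.4 kW = 401720 kJ/min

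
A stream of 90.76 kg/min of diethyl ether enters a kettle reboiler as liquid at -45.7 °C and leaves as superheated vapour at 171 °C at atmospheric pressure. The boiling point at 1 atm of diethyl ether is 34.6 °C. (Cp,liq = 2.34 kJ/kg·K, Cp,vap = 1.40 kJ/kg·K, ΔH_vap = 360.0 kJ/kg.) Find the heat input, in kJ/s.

liquid -45.7→34.6 °C: 187.9 kJ/kg
vaporisation at 34.6 °C: 360 kJ/kg
vapour 34.6→171 °C: 190.96 kJ/kg
Δh = 187.9 + 360 + 190.96 = 738.86 kJ/kg
Q = ṁ·Δh = 90.76 kg/min × 738.86 kJ/kg = 67059 kJ/min
|Q| = 1117.7 kW

Q = 1120 kJ/s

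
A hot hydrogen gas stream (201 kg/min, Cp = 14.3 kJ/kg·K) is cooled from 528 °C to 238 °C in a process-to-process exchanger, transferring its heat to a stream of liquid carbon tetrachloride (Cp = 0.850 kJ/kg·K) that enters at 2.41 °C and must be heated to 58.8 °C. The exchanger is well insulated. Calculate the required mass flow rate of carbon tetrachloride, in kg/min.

Heat released by hot stream: Q = 201 × 14.3 × (528 − 238) = 833550 kJ/min
Energy balance on cold side (adiabatic exchanger): Q = ṁ_c·Cp_c·(T_c,out − T_c,in)
ṁ_c = 833550 / [0.850 × (58.8 − 2.41)] = 17390 kg/min

ṁ_c = 17400 kg/min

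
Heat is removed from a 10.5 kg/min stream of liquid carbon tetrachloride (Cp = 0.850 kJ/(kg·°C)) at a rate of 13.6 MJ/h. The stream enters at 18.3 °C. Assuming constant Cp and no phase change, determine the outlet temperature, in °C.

T_out = -7.10 °C

Q = 13.6 MJ/h = 226.67 kJ/min
ΔT = Q/(ṁ·Cp) = 226.67/(10.5×0.850) = 25.397 K
T_out = 18.3 − 25.397 = -7.0968 °C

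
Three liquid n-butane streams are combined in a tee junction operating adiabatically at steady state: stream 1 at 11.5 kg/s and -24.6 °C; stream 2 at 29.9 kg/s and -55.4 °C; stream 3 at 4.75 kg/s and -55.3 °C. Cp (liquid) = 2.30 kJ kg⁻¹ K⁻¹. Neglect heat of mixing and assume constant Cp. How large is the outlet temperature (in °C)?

Adiabatic, steady state ⇒ Σ ṁᵢCp,ᵢ(T_out − Tᵢ) = 0
T_out = Σ ṁᵢCp,ᵢTᵢ / Σ ṁᵢCp,ᵢ
      = -5064.7 / 106.14 = -47.715 °C

T_out = -47.7 °C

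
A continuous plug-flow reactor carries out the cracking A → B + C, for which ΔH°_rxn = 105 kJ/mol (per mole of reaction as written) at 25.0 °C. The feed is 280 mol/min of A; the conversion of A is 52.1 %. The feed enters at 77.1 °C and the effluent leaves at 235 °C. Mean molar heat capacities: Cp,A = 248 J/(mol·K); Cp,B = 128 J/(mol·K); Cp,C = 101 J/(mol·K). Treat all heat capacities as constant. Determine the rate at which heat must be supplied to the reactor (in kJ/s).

Extent of reaction ξ = 0.521 × 280 = 145.88 mol/min
Reaction term: ξ·ΔH°_rxn = 145.88 × 105 = 15317 kJ/min
Sensible, feed 77.1→25 °C: -3617.8 kJ/min
Outlet flows (mol/min): A 134.12, B 145.88, C 145.88
Sensible, products 25→235 °C: 14000 kJ/min
Q = ΔH = 25700 kJ/min = 428.33 kW
Heat supplied = 428.33 kJ/s

Q_in = 428 kJ/s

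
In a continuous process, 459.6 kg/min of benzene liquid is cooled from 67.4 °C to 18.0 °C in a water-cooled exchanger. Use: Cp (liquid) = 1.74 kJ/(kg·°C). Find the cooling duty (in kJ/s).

Q_c = 658 kJ/s

Q = ṁ·Cp·ΔT = 459.6 × 1.74 × (18.0 − 67.4) = -39505 kJ/min
Converting: 39505 / 60 s = 658.42 kW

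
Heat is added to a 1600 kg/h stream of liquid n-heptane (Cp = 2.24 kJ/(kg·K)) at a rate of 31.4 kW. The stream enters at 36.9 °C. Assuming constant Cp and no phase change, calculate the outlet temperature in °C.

T_out = 68.4 °C

Q = 31.4 kW = 113040 kJ/h
ΔT = Q/(ṁ·Cp) = 113040/(1600×2.24) = 31.54 K
T_out = 36.9 + 31.54 = 68.44 °C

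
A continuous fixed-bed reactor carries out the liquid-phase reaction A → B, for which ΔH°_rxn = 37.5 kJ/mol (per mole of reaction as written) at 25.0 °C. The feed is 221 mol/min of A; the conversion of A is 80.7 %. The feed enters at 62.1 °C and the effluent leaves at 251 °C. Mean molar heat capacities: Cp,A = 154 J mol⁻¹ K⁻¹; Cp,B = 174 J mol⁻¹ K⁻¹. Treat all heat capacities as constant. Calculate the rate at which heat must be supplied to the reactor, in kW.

Extent of reaction ξ = 0.807 × 221 = 178.35 mol/min
Reaction term: ξ·ΔH°_rxn = 178.35 × 37.5 = 6688 kJ/min
Sensible, feed 62.1→25 °C: -1262.7 kJ/min
Outlet flows (mol/min): A 42.653, B 178.35
Sensible, products 25→251 °C: 8497.8 kJ/min
Q = ΔH = 13923 kJ/min = 232.05 kW
Heat supplied = 232.05 kW

Q_in = 232 kW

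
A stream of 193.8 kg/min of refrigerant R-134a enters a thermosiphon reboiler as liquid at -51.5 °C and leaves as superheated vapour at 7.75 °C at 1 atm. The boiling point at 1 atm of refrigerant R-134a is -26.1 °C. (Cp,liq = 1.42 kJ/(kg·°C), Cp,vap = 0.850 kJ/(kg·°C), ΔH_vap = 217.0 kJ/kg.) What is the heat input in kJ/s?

liquid -51.5→-26.1 °C: 36.068 kJ/kg
vaporisation at -26.1 °C: 217 kJ/kg
vapour -26.1→7.75 °C: 28.773 kJ/kg
Δh = 36.068 + 217 + 28.773 = 281.84 kJ/kg
Q = ṁ·Δh = 193.8 kg/min × 281.84 kJ/kg = 54621 kJ/min
|Q| = 910.34 kW

Q = 910 kJ/s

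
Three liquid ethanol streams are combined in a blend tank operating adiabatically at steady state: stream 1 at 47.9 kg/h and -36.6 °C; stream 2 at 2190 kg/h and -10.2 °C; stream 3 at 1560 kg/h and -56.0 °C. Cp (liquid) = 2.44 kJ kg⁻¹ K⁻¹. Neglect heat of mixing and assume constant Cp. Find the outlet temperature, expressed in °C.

T_out = -29.3 °C

Adiabatic, steady state ⇒ Σ ṁᵢCp,ᵢ(T_out − Tᵢ) = 0
Σ ṁᵢCp,ᵢTᵢ = 47.9×2.44×-36.6 + 2190×2.44×-10.2 + 1560×2.44×-56.0 = -271940
Σ ṁᵢCp,ᵢ = 47.9×2.44 + 2190×2.44 + 1560×2.44 = 9266.9
T_out = -271940 / 9266.9 = -29.345 °C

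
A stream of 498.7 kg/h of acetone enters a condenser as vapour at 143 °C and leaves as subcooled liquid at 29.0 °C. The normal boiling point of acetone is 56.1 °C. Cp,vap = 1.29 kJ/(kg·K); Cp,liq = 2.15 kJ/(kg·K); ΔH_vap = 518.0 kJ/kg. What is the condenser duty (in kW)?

vapour 143→56.1 °C: -112.1 kJ/kg
condensation at 56.1 °C: -518 kJ/kg
liquid 56.1→29.0 °C: -58.265 kJ/kg
Δh = -112.1 + -518 + -58.265 = -688.37 kJ/kg
Q = ṁ·Δh = 498.7 kg/h × -688.37 kJ/kg = -343290 kJ/h
|Q| = 95.358 kW

Q_c = 95.4 kW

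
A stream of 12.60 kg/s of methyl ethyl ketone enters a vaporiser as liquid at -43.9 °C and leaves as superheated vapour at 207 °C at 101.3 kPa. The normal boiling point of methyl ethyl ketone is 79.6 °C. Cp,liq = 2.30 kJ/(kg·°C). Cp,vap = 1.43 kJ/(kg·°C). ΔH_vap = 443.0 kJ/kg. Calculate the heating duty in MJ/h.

Q = 41200 MJ/h

liquid -43.9→79.6 °C: 284.05 kJ/kg
vaporisation at 79.6 °C: 443 kJ/kg
vapour 79.6→207 °C: 182.18 kJ/kg
Δh = 284.05 + 443 + 182.18 = 909.23 kJ/kg
Q = ṁ·Δh = 12.60 kg/s × 909.23 kJ/kg = 11456 kJ/s
|Q| = 11456 kW = 41243 MJ/h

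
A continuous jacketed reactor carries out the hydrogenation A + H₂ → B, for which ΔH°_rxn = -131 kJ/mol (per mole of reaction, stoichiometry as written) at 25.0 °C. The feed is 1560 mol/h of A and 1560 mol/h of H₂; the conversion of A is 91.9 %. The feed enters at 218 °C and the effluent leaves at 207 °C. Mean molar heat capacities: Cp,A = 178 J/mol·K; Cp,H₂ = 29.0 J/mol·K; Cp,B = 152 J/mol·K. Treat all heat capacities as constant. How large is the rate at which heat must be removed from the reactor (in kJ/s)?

Q_out = 57.1 kJ/s

Extent of reaction ξ = 0.919 × 1560 = 1433.6 mol/h
Reaction term: ξ·ΔH°_rxn = 1433.6 × -131 = -187810 kJ/h
Sensible, feed 218→25 °C: -62324 kJ/h
Outlet flows (mol/h): A 126.36, H₂ 126.36, B 1433.6
Sensible, products 25→207 °C: 44421 kJ/h
Q = ΔH = -205710 kJ/h = -57.142 kW
Heat removed = 57.142 kJ/s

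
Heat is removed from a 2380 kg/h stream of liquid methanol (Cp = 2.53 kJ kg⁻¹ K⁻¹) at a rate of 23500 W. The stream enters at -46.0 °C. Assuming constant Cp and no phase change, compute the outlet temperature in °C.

T_out = -60.0 °C

Q = 23500 W = 84600 kJ/h
ΔT = Q/(ṁ·Cp) = 84600/(2380×2.53) = 14.05 K
T_out = -46.0 − 14.05 = -60.05 °C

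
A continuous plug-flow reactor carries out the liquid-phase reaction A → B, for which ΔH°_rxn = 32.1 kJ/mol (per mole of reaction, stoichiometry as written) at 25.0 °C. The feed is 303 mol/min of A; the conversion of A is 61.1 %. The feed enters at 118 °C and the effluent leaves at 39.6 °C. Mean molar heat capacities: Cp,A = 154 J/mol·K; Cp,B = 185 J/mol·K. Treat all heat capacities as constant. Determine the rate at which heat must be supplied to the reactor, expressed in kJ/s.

Q_in = 39.5 kJ/s

Extent of reaction ξ = 0.611 × 303 = 185.13 mol/min
Reaction term: ξ·ΔH°_rxn = 185.13 × 32.1 = 5942.8 kJ/min
Sensible, feed 118→25 °C: -4339.6 kJ/min
Outlet flows (mol/min): A 117.87, B 185.13
Sensible, products 25→39.6 °C: 765.06 kJ/min
Q = ΔH = 2368.3 kJ/min = 39.471 kW
Heat supplied = 39.471 kJ/s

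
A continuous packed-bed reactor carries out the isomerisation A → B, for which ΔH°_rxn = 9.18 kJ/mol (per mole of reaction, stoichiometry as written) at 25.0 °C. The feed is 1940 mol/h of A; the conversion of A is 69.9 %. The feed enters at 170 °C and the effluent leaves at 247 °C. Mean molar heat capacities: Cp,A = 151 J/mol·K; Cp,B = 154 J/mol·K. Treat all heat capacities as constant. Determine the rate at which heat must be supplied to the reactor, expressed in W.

Q_in = 9970 W

Extent of reaction ξ = 0.699 × 1940 = 1356.1 mol/h
Reaction term: ξ·ΔH°_rxn = 1356.1 × 9.18 = 12449 kJ/h
Sensible, feed 170→25 °C: -42476 kJ/h
Outlet flows (mol/h): A 583.94, B 1356.1
Sensible, products 25→247 °C: 65936 kJ/h
Q = ΔH = 35908 kJ/h = 9.9745 kW
Heat supplied = 9974.5 W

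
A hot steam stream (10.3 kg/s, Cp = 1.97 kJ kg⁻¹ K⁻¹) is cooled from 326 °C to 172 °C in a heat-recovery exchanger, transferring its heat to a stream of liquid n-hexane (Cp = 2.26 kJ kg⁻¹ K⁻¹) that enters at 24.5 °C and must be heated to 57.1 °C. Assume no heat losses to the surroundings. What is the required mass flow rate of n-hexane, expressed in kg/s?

ṁ_c = 42.4 kg/s

Heat released by hot stream: Q = 10.3 × 1.97 × (326 − 172) = 3124.8 kJ/s
Energy balance on cold side (adiabatic exchanger): Q = ṁ_c·Cp_c·(T_c,out − T_c,in)
ṁ_c = 3124.8 / [2.26 × (57.1 − 24.5)] = 42.413 kg/s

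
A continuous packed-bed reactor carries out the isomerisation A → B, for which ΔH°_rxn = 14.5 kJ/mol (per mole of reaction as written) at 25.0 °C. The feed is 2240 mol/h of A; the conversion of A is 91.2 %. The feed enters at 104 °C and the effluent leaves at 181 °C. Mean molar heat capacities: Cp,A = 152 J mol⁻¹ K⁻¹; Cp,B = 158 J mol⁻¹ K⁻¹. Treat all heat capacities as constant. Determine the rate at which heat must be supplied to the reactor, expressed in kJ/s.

Extent of reaction ξ = 0.912 × 2240 = 2042.9 mol/h
Reaction term: ξ·ΔH°_rxn = 2042.9 × 14.5 = 29622 kJ/h
Sensible, feed 104→25 °C: -26898 kJ/h
Outlet flows (mol/h): A 197.12, B 2042.9
Sensible, products 25→181 °C: 55027 kJ/h
Q = ΔH = 57751 kJ/h = 16.042 kW
Heat supplied = 16.042 kJ/s

Q_in = 16.0 kJ/s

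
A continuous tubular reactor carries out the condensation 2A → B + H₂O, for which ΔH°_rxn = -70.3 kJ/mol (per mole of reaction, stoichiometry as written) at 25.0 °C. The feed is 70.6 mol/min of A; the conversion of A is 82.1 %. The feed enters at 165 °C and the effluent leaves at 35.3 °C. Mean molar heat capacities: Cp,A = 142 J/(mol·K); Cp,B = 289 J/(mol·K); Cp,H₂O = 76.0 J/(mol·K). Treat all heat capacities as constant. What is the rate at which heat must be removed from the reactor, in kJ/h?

Q_out = 199000 kJ/h

Extent of reaction ξ = 0.821 × 70.6 / 2 = 28.981 mol/min
Reaction term: ξ·ΔH°_rxn = 28.981 × -70.3 = -2037.4 kJ/min
Sensible, feed 165→25 °C: -1403.5 kJ/min
Outlet flows (mol/min): A 12.637, B 28.981, H₂O 28.981
Sensible, products 25→35.3 °C: 127.44 kJ/min
Q = ΔH = -3313.5 kJ/min = -55.225 kW
Heat removed = 198810 kJ/h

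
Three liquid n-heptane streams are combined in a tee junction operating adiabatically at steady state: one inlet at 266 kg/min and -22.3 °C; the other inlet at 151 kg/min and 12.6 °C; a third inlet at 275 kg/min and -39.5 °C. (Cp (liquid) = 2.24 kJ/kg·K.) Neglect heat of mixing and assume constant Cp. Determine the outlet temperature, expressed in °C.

T_out = -21.5 °C

No heat crosses the boundary, so H_out = H_in.
Σ ṁᵢCp,ᵢTᵢ = 266×2.24×-22.3 + 151×2.24×12.6 + 275×2.24×-39.5 = -33357
Σ ṁᵢCp,ᵢ = 266×2.24 + 151×2.24 + 275×2.24 = 1550.1
T_out = -33357 / 1550.1 = -21.52 °C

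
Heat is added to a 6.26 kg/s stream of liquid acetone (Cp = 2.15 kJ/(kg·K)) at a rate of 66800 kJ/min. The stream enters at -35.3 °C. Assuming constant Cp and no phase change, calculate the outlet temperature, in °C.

T_out = 47.4 °C

Q = 66800 kJ/min = 1113.3 kJ/s
ΔT = Q/(ṁ·Cp) = 1113.3/(6.26×2.15) = 82.72 K
T_out = -35.3 + 82.72 = 47.42 °C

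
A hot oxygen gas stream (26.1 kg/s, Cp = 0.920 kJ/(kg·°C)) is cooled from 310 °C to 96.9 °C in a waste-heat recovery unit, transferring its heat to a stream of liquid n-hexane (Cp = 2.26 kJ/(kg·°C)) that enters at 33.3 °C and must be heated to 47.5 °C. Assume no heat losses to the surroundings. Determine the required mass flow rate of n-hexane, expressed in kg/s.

ṁ_c = 159 kg/s

Heat released by hot stream: Q = 26.1 × 0.920 × (310 − 96.9) = 5117 kJ/s
Energy balance on cold side (adiabatic exchanger): Q = ṁ_c·Cp_c·(T_c,out − T_c,in)
ṁ_c = 5117 / [2.26 × (47.5 − 33.3)] = 159.45 kg/s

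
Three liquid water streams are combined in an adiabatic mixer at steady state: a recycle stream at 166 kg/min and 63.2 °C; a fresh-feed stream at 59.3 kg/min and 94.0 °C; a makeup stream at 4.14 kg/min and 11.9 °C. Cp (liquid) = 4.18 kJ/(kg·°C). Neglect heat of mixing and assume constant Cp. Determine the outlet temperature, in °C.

Energy balance with Q = 0: Σ ṁᵢCp,ᵢ(T_out − Tᵢ) = 0
Σ ṁᵢCp,ᵢTᵢ = 166×4.18×63.2 + 59.3×4.18×94.0 + 4.14×4.18×11.9 = 67359
Σ ṁᵢCp,ᵢ = 166×4.18 + 59.3×4.18 + 4.14×4.18 = 959.06
T_out = 67359 / 959.06 = 70.235 °C

T_out = 70.2 °C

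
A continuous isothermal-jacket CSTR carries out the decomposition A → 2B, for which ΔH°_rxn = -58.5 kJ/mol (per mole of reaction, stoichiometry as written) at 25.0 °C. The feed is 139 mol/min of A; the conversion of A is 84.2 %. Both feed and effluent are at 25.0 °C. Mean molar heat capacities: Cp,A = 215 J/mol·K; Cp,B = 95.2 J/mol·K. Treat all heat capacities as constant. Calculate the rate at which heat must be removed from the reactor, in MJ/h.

Extent of reaction ξ = 0.842 × 139 = 117.04 mol/min
Reaction term: ξ·ΔH°_rxn = 117.04 × -58.5 = -6846.7 kJ/min
Q = ΔH = -6846.7 kJ/min = -114.11 kW
Heat removed = 410.8 MJ/h

Q_out = 411 MJ/h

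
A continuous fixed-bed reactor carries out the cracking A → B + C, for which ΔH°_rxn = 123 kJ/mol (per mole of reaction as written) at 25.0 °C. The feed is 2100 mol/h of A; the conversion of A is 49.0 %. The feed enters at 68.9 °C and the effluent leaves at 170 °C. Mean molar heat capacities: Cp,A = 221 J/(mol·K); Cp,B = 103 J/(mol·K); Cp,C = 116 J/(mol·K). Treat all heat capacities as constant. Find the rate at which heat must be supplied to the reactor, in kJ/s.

Q_in = 48.1 kJ/s

Extent of reaction ξ = 0.490 × 2100 = 1029 mol/h
Reaction term: ξ·ΔH°_rxn = 1029 × 123 = 126570 kJ/h
Sensible, feed 68.9→25 °C: -20374 kJ/h
Outlet flows (mol/h): A 1071, B 1029, C 1029
Sensible, products 25→170 °C: 66996 kJ/h
Q = ΔH = 173190 kJ/h = 48.108 kW
Heat supplied = 48.108 kJ/s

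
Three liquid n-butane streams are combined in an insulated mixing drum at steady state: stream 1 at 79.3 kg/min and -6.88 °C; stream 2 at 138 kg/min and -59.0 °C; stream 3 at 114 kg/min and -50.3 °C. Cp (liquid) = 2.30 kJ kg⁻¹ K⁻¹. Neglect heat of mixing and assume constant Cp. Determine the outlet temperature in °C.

No heat crosses the boundary, so H_out = H_in.
Σ ṁᵢCp,ᵢTᵢ = 79.3×2.30×-6.88 + 138×2.30×-59.0 + 114×2.30×-50.3 = -33170
Σ ṁᵢCp,ᵢ = 79.3×2.30 + 138×2.30 + 114×2.30 = 761.99
T_out = -33170 / 761.99 = -43.531 °C

T_out = -43.5 °C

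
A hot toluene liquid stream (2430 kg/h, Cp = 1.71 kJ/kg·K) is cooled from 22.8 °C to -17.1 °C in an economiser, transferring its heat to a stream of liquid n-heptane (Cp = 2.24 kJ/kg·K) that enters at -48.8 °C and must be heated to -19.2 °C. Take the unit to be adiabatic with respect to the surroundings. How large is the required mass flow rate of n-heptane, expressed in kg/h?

Heat released by hot stream: Q = 2430 × 1.71 × (22.8 − -17.1) = 165800 kJ/h
Energy balance on cold side (adiabatic exchanger): Q = ṁ_c·Cp_c·(T_c,out − T_c,in)
ṁ_c = 165800 / [2.24 × (-19.2 − -48.8)] = 2500.6 kg/h

ṁ_c = 2500 kg/h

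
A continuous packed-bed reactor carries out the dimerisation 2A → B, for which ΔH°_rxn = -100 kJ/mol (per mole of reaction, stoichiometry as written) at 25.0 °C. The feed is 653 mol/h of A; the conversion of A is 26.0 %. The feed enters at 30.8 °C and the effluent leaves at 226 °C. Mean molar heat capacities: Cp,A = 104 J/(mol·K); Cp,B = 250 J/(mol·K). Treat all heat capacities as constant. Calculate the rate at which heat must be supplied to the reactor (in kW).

Q_in = 1.52 kW

Extent of reaction ξ = 0.260 × 653 / 2 = 84.89 mol/h
Reaction term: ξ·ΔH°_rxn = 84.89 × -100 = -8489 kJ/h
Sensible, feed 30.8→25 °C: -393.89 kJ/h
Outlet flows (mol/h): A 483.22, B 84.89
Sensible, products 25→226 °C: 14367 kJ/h
Q = ΔH = 5484.1 kJ/h = 1.5234 kW
Heat supplied = 1.5234 kW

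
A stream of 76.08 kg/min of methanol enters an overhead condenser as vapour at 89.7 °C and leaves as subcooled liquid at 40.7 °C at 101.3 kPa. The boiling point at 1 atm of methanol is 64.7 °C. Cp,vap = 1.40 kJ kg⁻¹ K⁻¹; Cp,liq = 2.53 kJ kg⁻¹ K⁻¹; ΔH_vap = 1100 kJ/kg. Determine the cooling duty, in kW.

Q_c = 1520 kW

vapour 89.7→64.7 °C: -35 kJ/kg
condensation at 64.7 °C: -1100 kJ/kg
liquid 64.7→40.7 °C: -60.72 kJ/kg
Δh = -35 + -1100 + -60.72 = -1195.7 kJ/kg
Q = ṁ·Δh = 76.08 kg/min × -1195.7 kJ/kg = -90970 kJ/min
|Q| = 1516.2 kW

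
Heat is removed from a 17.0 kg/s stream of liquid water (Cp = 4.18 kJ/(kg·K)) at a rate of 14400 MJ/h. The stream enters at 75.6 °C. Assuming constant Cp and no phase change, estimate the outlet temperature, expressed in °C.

Q = 14400 MJ/h = 4000 kJ/s
ΔT = Q/(ṁ·Cp) = 4000/(17.0×4.18) = 56.29 K
T_out = 75.6 − 56.29 = 19.31 °C

T_out = 19.3 °C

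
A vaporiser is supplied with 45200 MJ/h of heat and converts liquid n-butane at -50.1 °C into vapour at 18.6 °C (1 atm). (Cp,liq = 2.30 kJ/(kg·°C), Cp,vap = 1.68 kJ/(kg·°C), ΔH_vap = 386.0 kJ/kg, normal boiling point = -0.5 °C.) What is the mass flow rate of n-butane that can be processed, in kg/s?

Δh = 2.30×(-0.5−-50.1) + 386.0 + 1.68×(18.6−-0.5) = 532.17 kJ/kg
Q = 45200 MJ/h = 12556 kJ/s = 12556 kJ/s
ṁ = Q/Δh = 12556 / 532.17 = 23.593 kg/s

ṁ = 23.6 kg/s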